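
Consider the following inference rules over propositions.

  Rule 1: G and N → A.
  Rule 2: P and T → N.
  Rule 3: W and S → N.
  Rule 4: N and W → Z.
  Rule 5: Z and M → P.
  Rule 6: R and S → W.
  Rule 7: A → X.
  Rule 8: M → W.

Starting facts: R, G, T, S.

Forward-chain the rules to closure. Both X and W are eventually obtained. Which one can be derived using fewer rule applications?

W

W: R and S hold, so W follows (Rule 6). [1 rule application]
X: R and S hold, so W follows (Rule 6). From W and S, Rule 3 gives N. G and N hold, so A follows (Rule 1). From A, Rule 7 gives X. [4 rule applications]
W needs fewer.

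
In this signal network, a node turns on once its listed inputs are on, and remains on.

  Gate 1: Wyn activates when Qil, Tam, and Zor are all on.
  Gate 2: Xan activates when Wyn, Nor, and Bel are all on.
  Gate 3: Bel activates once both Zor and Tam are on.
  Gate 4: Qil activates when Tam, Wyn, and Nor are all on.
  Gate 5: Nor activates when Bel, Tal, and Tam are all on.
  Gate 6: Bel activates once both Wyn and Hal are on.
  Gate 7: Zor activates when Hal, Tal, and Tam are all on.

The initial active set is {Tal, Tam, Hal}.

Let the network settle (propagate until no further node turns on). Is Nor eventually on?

Yes

Gate 7: Hal, Tal, and Tam on → Zor on.
Zor and Tam are on, so Bel activates (Gate 3).
Gate 5: Bel, Tal, and Tam on → Nor on.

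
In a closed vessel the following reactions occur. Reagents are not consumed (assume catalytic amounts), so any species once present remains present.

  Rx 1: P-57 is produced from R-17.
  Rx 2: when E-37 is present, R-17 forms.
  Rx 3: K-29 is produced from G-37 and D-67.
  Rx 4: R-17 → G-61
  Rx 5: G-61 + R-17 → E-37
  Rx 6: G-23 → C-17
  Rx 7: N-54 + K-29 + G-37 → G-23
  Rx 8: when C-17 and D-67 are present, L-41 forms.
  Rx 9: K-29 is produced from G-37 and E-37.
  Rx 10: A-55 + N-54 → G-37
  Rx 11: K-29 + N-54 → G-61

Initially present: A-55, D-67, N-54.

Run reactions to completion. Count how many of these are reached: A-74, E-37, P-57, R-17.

No rule produces A-74, and it is not given.
E-37 would need G-61 and R-17 (Rx 5), but R-17 never forms.
P-57 would need R-17 (Rx 1), but R-17 never forms.
R-17 would need E-37 (Rx 2), but E-37 never forms.
None of the 4 are reached.

0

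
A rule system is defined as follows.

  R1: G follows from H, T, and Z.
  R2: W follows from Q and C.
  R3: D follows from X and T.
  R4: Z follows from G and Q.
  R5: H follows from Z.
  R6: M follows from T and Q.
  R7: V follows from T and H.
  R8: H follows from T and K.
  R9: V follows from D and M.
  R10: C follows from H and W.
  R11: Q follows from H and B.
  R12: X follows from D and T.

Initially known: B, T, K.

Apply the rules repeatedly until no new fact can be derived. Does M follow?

T and K hold, so H follows (R8).
H and B hold, so Q follows (R11).
T and Q hold, so M follows (R6).

Yes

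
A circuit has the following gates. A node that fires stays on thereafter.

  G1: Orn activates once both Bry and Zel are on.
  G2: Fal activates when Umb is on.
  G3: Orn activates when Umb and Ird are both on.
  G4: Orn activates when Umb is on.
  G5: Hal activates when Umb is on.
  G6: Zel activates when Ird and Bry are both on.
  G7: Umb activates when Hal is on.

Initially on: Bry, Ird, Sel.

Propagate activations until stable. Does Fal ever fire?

Fal would need Umb (G2), but Umb never turns on.

No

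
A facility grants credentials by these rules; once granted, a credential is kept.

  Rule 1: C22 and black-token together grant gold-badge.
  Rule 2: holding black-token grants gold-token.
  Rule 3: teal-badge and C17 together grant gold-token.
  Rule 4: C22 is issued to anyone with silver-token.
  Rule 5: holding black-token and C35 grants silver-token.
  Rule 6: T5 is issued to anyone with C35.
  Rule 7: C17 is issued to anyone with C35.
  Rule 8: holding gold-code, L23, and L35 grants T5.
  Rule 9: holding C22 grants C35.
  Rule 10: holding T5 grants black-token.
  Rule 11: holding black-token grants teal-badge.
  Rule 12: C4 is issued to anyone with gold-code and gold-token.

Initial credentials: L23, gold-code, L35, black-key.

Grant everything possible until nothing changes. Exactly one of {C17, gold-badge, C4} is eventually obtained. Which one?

C4

Holding gold-code, L23, and L35 grants T5 (Rule 8).
Holding T5 grants black-token (Rule 10).
Holding black-token grants gold-token (Rule 2).
Holding gold-code and gold-token grants C4 (Rule 12).
gold-badge would need C22 and black-token (Rule 1), but C22 is never granted. C17 would need C35 (Rule 7), but C35 is never granted.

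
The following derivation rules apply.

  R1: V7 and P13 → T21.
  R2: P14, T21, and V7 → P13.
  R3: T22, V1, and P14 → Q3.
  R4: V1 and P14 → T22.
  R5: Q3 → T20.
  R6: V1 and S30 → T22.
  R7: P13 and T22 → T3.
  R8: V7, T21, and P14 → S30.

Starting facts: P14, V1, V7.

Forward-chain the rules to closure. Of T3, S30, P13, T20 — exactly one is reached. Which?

From V1 and P14, R4 gives T22.
From T22, V1, and P14, R3 gives Q3.
From Q3, R5 gives T20.
P13 would need P14, T21, and V7 (R2), but T21 is never established. T3 would need P13 and T22 (R7), but P13 is never established. S30 would need V7, T21, and P14 (R8), but T21 is never established.

T20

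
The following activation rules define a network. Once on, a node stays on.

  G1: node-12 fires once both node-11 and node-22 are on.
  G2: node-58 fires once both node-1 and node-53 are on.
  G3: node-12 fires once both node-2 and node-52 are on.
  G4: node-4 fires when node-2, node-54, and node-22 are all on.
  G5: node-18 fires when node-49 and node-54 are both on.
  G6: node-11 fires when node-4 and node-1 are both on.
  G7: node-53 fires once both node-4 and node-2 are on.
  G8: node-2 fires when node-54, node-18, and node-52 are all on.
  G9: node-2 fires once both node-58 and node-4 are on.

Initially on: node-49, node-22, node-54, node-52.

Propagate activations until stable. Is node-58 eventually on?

No

node-58 would need node-1 and node-53 (G2), but node-1 never turns on.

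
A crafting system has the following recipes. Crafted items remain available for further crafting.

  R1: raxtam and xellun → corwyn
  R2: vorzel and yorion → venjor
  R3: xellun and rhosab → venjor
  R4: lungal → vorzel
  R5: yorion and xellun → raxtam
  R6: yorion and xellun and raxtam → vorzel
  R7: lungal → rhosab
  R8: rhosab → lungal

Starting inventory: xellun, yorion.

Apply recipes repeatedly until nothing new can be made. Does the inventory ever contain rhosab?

No

rhosab would need lungal (R7), but lungal is never obtained.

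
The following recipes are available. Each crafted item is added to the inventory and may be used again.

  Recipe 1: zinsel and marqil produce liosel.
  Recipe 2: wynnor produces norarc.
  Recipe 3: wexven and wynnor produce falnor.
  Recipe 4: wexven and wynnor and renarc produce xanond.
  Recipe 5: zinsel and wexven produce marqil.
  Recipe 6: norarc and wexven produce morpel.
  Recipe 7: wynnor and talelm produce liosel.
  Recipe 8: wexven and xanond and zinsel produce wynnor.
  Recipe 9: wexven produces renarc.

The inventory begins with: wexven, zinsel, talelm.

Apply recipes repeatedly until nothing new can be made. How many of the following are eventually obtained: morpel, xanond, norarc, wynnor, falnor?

0

morpel would need norarc and wexven (Recipe 6), but norarc is never obtained.
xanond would need wexven, wynnor, and renarc (Recipe 4), but wynnor is never obtained.
norarc would need wynnor (Recipe 2), but wynnor is never obtained.
wynnor would need wexven, xanond, and zinsel (Recipe 8), but xanond is never obtained.
falnor would need wexven and wynnor (Recipe 3), but wynnor is never obtained.
None of the 5 are reached.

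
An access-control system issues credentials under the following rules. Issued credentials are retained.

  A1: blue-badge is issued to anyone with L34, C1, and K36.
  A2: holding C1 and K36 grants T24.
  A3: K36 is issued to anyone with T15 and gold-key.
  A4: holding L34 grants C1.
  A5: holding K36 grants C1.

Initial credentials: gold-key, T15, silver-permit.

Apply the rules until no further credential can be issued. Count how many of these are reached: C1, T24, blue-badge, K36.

3

Holding T15 and gold-key grants K36 (A3).
Holding K36 grants C1 (A5).
Holding C1 and K36 grants T24 (A2).
C1: reached.
T24: reached.
blue-badge would need L34, C1, and K36 (A1), but L34 is never granted.
K36: reached.
Reached: C1, T24, and K36 — 3 of the 4.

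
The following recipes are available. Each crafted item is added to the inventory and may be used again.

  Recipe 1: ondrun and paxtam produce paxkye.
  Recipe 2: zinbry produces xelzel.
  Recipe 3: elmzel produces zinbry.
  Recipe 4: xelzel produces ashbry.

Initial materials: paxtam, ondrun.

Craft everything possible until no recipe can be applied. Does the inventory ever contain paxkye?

Yes

Using Recipe 1, ondrun and paxtam make paxkye.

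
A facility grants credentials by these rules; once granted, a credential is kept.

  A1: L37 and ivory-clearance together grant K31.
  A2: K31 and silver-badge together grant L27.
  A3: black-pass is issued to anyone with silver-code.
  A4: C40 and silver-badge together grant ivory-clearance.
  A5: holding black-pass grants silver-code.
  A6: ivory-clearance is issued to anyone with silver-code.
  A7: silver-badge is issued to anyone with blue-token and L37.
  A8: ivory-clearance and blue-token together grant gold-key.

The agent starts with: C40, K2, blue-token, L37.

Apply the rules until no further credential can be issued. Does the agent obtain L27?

Yes

Holding blue-token and L37 grants silver-badge (A7).
Holding C40 and silver-badge grants ivory-clearance (A4).
Holding L37 and ivory-clearance grants K31 (A1).
Holding K31 and silver-badge grants L27 (A2).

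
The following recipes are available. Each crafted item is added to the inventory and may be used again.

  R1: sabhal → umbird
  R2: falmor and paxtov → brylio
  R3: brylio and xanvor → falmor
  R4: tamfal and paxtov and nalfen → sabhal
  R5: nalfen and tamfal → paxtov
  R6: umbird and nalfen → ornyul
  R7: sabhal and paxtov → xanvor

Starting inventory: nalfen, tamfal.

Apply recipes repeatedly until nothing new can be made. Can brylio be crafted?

No

brylio would need falmor and paxtov (R2), but falmor is never obtained.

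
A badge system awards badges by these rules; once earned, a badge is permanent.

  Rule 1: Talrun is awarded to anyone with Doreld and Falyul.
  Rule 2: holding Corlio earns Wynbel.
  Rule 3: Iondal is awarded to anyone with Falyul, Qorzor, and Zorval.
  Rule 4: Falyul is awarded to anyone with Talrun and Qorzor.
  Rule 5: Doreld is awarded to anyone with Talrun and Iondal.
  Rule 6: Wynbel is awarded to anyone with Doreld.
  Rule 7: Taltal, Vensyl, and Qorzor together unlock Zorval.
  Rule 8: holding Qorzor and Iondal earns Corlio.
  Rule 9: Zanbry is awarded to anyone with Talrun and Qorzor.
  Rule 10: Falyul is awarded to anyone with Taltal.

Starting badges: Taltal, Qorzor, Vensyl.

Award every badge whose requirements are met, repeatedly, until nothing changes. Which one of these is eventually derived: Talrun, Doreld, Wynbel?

Wynbel

With Taltal, Vensyl, and Qorzor, Zorval is earned (Rule 7).
With Taltal, Falyul is earned (Rule 10).
With Falyul, Qorzor, and Zorval, Iondal is earned (Rule 3).
With Qorzor and Iondal, Corlio is earned (Rule 8).
With Corlio, Wynbel is earned (Rule 2).
Talrun would need Doreld and Falyul (Rule 1), but Doreld is never earned. Doreld would need Talrun and Iondal (Rule 5), but Talrun is never earned.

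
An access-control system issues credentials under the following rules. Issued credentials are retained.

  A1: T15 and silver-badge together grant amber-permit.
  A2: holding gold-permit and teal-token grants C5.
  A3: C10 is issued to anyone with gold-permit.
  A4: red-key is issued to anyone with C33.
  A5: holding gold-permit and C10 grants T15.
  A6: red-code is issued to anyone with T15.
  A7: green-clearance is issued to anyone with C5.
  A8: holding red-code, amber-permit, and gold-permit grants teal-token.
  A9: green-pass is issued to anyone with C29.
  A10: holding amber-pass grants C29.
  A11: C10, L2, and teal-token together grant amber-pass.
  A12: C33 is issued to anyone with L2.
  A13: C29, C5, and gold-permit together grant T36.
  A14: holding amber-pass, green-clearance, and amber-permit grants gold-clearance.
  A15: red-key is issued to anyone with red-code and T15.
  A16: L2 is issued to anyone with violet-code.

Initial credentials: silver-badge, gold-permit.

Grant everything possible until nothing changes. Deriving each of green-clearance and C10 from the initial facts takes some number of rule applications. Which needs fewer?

C10

C10: Holding gold-permit grants C10 (A3). [1 rule application]
green-clearance: Holding gold-permit grants C10 (A3). Holding gold-permit and C10 grants T15 (A5). Holding T15 and silver-badge grants amber-permit (A1). Holding T15 grants red-code (A6). Holding red-code, amber-permit, and gold-permit grants teal-token (A8). Holding gold-permit and teal-token grants C5 (A2). Holding C5 grants green-clearance (A7). [7 rule applications]
C10 needs fewer.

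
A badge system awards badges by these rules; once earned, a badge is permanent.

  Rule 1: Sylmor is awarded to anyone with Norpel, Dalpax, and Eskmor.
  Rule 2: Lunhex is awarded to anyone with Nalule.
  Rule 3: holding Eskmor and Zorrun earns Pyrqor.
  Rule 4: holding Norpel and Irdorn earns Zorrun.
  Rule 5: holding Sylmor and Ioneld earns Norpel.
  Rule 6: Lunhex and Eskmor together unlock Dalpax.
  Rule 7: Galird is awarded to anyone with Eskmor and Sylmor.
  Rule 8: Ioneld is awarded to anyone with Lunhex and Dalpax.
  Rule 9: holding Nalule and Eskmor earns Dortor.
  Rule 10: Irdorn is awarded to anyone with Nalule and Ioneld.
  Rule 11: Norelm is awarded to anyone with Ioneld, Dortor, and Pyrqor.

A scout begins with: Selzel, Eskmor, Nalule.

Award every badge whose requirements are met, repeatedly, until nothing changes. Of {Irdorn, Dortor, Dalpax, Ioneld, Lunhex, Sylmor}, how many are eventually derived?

5

With Nalule, Lunhex is earned (Rule 2).
With Nalule and Eskmor, Dortor is earned (Rule 9).
With Lunhex and Eskmor, Dalpax is earned (Rule 6).
With Lunhex and Dalpax, Ioneld is earned (Rule 8).
With Nalule and Ioneld, Irdorn is earned (Rule 10).
Irdorn: reached.
Dortor: reached.
Dalpax: reached.
Ioneld: reached.
Lunhex: reached.
Sylmor would need Norpel, Dalpax, and Eskmor (Rule 1), but Norpel is never earned.
Reached: Irdorn, Dortor, Dalpax, Ioneld, and Lunhex — 5 of the 6.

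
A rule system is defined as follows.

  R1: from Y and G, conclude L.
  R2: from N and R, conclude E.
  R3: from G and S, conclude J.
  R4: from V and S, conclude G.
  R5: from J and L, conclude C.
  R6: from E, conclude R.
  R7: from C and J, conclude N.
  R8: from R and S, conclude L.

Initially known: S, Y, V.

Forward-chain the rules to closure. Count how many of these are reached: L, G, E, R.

2

From V and S, R4 gives G.
From Y and G, R1 gives L.
L: reached.
G: reached.
E would need N and R (R2), but R is never established.
R would need E (R6), but E is never established.
Reached: L and G — 2 of the 4.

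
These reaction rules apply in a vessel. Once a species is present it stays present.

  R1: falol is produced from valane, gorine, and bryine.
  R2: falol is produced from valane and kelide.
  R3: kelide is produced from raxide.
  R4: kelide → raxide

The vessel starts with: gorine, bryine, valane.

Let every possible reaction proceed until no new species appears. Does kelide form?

No

kelide would need raxide (R3), but raxide never forms.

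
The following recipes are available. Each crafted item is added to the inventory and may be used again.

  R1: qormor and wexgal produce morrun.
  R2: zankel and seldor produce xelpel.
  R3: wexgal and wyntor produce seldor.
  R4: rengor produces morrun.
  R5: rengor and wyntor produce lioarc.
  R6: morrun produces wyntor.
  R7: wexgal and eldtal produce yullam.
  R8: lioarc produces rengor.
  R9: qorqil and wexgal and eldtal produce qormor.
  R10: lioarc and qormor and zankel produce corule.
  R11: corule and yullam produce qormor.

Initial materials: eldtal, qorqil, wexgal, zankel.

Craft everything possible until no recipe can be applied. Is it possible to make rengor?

No

rengor would need lioarc (R8), but lioarc is never obtained.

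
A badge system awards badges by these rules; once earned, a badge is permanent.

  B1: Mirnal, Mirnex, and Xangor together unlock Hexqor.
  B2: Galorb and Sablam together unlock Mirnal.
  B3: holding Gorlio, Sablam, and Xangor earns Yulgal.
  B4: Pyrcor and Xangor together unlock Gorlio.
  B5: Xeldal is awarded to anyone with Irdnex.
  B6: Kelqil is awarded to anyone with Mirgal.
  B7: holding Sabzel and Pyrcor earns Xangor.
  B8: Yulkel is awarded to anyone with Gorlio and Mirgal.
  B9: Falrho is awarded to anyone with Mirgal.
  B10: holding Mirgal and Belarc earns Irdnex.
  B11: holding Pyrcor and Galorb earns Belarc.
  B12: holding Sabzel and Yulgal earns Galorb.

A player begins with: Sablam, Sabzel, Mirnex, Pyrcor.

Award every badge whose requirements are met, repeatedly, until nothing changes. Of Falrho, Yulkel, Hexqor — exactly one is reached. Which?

Hexqor

With Sabzel and Pyrcor, Xangor is earned (B7).
With Pyrcor and Xangor, Gorlio is earned (B4).
With Gorlio, Sablam, and Xangor, Yulgal is earned (B3).
With Sabzel and Yulgal, Galorb is earned (B12).
With Galorb and Sablam, Mirnal is earned (B2).
With Mirnal, Mirnex, and Xangor, Hexqor is earned (B1).
Yulkel would need Gorlio and Mirgal (B8), but Mirgal is never earned. Falrho would need Mirgal (B9), but Mirgal is never earned.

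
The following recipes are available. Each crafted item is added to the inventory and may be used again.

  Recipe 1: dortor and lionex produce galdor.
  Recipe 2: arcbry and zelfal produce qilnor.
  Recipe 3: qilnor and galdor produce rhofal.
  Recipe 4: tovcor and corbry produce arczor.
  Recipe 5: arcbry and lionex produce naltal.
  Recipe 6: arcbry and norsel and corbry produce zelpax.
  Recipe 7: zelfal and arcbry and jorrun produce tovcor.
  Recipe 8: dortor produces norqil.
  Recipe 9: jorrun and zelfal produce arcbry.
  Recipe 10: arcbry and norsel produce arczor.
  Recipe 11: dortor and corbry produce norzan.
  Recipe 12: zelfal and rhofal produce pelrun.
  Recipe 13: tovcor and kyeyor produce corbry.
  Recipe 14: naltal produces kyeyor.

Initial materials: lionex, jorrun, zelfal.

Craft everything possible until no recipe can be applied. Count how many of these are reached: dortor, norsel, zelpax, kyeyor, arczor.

2

jorrun and zelfal → arcbry (Recipe 9).
zelfal and arcbry and jorrun → tovcor (Recipe 7).
arcbry and lionex → naltal (Recipe 5).
naltal → kyeyor (Recipe 14).
Using Recipe 13, tovcor and kyeyor make corbry.
Using Recipe 4, tovcor and corbry make arczor.
No rule produces dortor, and it is not given.
No rule produces norsel, and it is not given.
zelpax would need arcbry, norsel, and corbry (Recipe 6), but norsel is never obtained.
kyeyor: reached.
arczor: reached.
Reached: kyeyor and arczor — 2 of the 5.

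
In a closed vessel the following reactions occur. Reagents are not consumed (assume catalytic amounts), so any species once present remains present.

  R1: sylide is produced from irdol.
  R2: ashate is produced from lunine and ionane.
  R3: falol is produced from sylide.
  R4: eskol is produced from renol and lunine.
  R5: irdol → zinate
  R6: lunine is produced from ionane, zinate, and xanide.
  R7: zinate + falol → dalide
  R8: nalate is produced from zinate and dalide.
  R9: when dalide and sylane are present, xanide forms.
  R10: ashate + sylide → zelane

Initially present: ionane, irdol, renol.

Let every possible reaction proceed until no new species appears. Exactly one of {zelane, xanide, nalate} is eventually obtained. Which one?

irdol present → zinate forms (R5).
irdol present → sylide forms (R1).
sylide present → falol forms (R3).
zinate and falol present → dalide forms (R7).
zinate and dalide present → nalate forms (R8).
zelane would need ashate and sylide (R10), but ashate never forms. xanide would need dalide and sylane (R9), but sylane never forms.

nalate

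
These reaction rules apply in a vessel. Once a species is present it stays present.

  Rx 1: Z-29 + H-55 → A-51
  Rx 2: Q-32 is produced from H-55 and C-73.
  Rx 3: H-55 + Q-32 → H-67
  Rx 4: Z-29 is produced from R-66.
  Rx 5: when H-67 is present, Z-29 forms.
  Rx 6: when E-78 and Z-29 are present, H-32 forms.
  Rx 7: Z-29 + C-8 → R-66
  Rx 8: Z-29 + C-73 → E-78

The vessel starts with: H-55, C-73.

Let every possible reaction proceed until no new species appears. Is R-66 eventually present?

No

R-66 would need Z-29 and C-8 (Rx 7), but C-8 never forms.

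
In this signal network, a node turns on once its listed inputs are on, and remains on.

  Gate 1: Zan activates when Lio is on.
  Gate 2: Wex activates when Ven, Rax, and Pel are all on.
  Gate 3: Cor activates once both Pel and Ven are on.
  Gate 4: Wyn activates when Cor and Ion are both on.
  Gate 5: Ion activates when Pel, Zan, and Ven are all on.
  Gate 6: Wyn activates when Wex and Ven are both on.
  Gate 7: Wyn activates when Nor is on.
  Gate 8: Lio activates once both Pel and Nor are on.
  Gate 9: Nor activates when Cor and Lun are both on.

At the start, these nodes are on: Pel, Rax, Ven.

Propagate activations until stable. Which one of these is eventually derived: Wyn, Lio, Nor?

Gate 2: Ven, Rax, and Pel on → Wex on.
Gate 6: Wex and Ven on → Wyn on.
Lio would need Pel and Nor (Gate 8), but Nor never turns on. Nor would need Cor and Lun (Gate 9), but Lun never turns on.

Wyn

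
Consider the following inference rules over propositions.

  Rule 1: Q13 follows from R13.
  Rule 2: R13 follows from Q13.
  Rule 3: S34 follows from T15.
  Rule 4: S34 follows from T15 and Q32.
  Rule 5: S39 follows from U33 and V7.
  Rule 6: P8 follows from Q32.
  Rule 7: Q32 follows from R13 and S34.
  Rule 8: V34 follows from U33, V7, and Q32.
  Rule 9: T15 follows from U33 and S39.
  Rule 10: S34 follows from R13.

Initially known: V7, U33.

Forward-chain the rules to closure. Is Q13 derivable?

No

Q13 would need R13 (Rule 1), but R13 is never established.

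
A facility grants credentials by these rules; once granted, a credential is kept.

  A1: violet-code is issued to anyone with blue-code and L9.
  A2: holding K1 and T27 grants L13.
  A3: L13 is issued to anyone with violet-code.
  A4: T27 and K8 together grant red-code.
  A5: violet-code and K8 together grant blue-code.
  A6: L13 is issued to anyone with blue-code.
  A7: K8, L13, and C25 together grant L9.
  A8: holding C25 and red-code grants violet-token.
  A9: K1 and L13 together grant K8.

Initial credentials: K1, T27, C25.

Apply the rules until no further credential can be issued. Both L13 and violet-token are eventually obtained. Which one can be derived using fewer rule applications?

L13

L13: Holding K1 and T27 grants L13 (A2). [1 rule application]
violet-token: Holding K1 and T27 grants L13 (A2). Holding K1 and L13 grants K8 (A9). Holding T27 and K8 grants red-code (A4). Holding C25 and red-code grants violet-token (A8). [4 rule applications]
L13 needs fewer.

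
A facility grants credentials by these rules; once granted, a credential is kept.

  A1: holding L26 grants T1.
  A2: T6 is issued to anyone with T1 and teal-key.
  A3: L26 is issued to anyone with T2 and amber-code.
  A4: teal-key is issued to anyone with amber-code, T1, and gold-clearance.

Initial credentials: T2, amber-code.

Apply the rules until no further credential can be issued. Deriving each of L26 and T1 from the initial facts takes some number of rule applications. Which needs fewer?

L26: Holding T2 and amber-code grants L26 (A3). [1 rule application]
T1: Holding T2 and amber-code grants L26 (A3). Holding L26 grants T1 (A1). [2 rule applications]
L26 needs fewer.

L26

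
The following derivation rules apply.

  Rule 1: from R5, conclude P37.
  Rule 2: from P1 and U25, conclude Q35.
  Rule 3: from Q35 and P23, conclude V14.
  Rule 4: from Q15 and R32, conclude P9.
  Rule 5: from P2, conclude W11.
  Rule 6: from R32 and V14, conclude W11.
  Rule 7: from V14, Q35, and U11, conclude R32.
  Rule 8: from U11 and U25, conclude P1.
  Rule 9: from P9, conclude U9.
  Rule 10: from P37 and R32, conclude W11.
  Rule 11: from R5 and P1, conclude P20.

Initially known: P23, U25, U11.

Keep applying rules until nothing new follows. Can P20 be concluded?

P20 would need R5 and P1 (Rule 11), but R5 is never established.

No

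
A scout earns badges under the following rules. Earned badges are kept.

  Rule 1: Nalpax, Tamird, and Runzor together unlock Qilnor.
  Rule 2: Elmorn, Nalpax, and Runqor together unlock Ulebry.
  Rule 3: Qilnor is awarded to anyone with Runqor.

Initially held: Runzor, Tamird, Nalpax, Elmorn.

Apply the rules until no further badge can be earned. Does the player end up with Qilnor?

With Nalpax, Tamird, and Runzor, Qilnor is earned (Rule 1).

Yes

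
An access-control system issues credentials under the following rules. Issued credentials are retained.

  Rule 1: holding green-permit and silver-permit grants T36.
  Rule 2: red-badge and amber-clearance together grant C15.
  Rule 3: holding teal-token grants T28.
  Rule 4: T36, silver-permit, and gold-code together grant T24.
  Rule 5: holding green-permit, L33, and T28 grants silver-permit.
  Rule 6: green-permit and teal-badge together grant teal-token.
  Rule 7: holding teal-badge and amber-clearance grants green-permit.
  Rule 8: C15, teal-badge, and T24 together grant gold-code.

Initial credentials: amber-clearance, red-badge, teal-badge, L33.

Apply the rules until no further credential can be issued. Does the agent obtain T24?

T24 would need T36, silver-permit, and gold-code (Rule 4), but gold-code is never granted.

No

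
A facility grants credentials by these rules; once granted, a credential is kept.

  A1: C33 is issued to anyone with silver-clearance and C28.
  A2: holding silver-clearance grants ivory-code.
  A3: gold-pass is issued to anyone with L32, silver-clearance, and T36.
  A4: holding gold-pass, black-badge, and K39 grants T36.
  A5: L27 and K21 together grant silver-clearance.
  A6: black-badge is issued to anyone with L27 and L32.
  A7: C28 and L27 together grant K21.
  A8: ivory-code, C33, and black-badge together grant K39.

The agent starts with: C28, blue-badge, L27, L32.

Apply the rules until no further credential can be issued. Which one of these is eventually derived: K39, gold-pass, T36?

Holding C28 and L27 grants K21 (A7).
Holding L27 and L32 grants black-badge (A6).
Holding L27 and K21 grants silver-clearance (A5).
Holding silver-clearance and C28 grants C33 (A1).
Holding silver-clearance grants ivory-code (A2).
Holding ivory-code, C33, and black-badge grants K39 (A8).
gold-pass would need L32, silver-clearance, and T36 (A3), but T36 is never granted. T36 would need gold-pass, black-badge, and K39 (A4), but gold-pass is never granted.

K39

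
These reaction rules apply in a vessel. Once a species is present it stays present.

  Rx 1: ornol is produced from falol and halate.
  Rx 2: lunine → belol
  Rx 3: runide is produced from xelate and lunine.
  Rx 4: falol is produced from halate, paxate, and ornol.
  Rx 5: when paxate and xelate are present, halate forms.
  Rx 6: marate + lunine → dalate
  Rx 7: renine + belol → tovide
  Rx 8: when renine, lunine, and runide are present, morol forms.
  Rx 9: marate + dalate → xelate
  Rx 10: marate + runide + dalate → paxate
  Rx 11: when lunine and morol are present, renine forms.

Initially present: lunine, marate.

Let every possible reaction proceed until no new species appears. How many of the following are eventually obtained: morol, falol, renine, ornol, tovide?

0

morol would need renine, lunine, and runide (Rx 8), but renine never forms.
falol would need halate, paxate, and ornol (Rx 4), but ornol never forms.
renine would need lunine and morol (Rx 11), but morol never forms.
ornol would need falol and halate (Rx 1), but falol never forms.
tovide would need renine and belol (Rx 7), but renine never forms.
None of the 5 are reached.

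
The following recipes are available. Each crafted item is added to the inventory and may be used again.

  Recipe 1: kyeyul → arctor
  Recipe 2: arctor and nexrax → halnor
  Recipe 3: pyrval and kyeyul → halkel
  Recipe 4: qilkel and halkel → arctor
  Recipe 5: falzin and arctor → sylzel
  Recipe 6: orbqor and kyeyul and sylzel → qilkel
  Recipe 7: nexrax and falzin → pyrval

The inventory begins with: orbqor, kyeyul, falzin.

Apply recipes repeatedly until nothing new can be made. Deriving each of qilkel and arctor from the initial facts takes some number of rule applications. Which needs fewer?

arctor: kyeyul → arctor (Recipe 1). [1 rule application]
qilkel: kyeyul → arctor (Recipe 1). falzin and arctor → sylzel (Recipe 5). Using Recipe 6, orbqor, kyeyul, and sylzel make qilkel. [3 rule applications]
arctor needs fewer.

arctor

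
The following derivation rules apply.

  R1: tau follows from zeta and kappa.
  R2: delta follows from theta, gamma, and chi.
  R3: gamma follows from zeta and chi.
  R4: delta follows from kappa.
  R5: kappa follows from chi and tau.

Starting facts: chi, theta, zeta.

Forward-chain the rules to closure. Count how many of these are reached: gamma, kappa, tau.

1

From zeta and chi, R3 gives gamma.
gamma: reached.
kappa would need chi and tau (R5), but tau is never established.
tau would need zeta and kappa (R1), but kappa is never established.
Reached: gamma — 1 of the 3.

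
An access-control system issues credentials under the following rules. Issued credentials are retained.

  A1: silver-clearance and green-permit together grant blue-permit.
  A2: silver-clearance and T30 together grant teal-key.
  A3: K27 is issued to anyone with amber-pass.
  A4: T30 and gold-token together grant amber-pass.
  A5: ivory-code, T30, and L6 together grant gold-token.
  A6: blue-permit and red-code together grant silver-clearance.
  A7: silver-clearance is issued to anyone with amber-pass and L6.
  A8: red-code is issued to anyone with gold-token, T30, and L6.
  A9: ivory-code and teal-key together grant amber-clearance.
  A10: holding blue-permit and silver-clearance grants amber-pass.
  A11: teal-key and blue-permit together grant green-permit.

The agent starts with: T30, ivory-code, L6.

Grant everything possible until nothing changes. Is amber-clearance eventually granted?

Yes

Holding ivory-code, T30, and L6 grants gold-token (A5).
Holding T30 and gold-token grants amber-pass (A4).
Holding amber-pass and L6 grants silver-clearance (A7).
Holding silver-clearance and T30 grants teal-key (A2).
Holding ivory-code and teal-key grants amber-clearance (A9).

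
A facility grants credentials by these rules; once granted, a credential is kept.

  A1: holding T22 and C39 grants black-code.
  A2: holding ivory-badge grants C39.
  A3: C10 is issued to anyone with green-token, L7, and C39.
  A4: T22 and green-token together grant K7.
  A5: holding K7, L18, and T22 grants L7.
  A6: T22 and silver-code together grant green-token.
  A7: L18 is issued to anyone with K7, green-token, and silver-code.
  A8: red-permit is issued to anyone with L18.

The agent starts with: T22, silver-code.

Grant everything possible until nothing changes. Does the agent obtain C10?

No

C10 would need green-token, L7, and C39 (A3), but C39 is never granted.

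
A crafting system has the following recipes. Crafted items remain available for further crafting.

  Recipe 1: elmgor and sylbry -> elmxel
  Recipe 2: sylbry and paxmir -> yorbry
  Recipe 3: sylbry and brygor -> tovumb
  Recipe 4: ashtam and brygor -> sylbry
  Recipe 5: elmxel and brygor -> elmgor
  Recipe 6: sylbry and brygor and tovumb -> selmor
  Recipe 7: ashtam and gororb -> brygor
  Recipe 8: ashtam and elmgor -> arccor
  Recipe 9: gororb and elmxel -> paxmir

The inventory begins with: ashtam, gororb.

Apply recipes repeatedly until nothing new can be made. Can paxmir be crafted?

paxmir would need gororb and elmxel (Recipe 9), but elmxel is never obtained.

No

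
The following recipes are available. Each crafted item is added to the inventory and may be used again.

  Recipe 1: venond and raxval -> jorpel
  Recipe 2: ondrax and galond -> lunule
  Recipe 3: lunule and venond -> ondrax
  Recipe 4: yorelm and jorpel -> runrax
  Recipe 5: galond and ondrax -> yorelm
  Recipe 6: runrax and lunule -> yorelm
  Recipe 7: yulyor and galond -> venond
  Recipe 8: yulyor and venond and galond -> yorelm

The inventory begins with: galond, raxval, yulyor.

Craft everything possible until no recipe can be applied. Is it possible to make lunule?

No

lunule would need ondrax and galond (Recipe 2), but ondrax is never obtained.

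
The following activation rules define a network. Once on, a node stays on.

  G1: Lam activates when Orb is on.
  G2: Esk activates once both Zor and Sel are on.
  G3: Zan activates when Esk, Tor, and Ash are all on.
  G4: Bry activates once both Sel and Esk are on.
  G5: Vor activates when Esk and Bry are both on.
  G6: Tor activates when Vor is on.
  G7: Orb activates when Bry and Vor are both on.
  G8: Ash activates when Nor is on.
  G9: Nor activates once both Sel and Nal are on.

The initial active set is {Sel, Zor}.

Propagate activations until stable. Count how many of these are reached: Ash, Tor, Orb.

2

Zor and Sel are on, so Esk activates (G2).
Sel and Esk are on, so Bry activates (G4).
Esk and Bry are on, so Vor activates (G5).
G7: Bry and Vor on → Orb on.
G6: Vor on → Tor on.
Ash would need Nor (G8), but Nor never turns on.
Tor: reached.
Orb: reached.
Reached: Tor and Orb — 2 of the 3.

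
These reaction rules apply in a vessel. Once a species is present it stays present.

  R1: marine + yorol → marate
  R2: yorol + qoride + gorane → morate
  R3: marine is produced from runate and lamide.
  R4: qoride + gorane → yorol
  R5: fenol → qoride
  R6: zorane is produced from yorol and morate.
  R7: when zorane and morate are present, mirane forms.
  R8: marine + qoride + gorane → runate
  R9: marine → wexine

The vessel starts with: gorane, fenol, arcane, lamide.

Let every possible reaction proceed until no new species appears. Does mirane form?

fenol present → qoride forms (R5).
qoride and gorane present → yorol forms (R4).
yorol, qoride, and gorane present → morate forms (R2).
yorol and morate present → zorane forms (R6).
zorane and morate present → mirane forms (R7).

Yes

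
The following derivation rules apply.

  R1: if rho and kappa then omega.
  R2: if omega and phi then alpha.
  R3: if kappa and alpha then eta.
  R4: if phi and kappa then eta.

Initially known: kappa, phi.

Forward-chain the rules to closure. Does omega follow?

omega would need rho and kappa (R1), but rho is never established.

No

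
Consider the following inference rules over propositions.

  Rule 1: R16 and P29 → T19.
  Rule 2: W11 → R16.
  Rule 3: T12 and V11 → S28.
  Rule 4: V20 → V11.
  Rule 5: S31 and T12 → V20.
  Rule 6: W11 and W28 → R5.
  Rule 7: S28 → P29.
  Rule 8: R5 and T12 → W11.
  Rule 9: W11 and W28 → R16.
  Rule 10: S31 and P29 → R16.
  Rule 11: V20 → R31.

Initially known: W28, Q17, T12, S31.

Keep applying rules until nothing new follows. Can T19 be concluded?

Yes

S31 and T12 hold, so V20 follows (Rule 5).
From V20, Rule 4 gives V11.
From T12 and V11, Rule 3 gives S28.
From S28, Rule 7 gives P29.
S31 and P29 hold, so R16 follows (Rule 10).
From R16 and P29, Rule 1 gives T19.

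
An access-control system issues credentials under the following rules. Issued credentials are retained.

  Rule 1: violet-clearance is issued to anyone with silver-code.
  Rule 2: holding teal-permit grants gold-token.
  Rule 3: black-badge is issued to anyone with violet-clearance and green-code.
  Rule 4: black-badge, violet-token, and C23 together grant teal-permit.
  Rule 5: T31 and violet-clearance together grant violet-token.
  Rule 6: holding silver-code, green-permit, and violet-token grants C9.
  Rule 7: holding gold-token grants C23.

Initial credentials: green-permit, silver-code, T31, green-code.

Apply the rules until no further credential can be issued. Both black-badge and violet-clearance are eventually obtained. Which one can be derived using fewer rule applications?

violet-clearance: Holding silver-code grants violet-clearance (Rule 1). [1 rule application]
black-badge: Holding silver-code grants violet-clearance (Rule 1). Holding violet-clearance and green-code grants black-badge (Rule 3). [2 rule applications]
violet-clearance needs fewer.

violet-clearance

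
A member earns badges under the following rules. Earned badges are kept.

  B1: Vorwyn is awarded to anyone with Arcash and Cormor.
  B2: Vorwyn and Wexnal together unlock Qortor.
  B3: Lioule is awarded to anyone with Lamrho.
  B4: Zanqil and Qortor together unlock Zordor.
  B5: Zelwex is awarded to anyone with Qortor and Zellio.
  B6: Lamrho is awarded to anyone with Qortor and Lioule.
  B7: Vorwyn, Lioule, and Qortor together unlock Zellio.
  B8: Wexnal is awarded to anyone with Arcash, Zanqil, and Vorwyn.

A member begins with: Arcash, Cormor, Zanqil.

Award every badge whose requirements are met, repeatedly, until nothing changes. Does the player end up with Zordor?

With Arcash and Cormor, Vorwyn is earned (B1).
With Arcash, Zanqil, and Vorwyn, Wexnal is earned (B8).
With Vorwyn and Wexnal, Qortor is earned (B2).
With Zanqil and Qortor, Zordor is earned (B4).

Yes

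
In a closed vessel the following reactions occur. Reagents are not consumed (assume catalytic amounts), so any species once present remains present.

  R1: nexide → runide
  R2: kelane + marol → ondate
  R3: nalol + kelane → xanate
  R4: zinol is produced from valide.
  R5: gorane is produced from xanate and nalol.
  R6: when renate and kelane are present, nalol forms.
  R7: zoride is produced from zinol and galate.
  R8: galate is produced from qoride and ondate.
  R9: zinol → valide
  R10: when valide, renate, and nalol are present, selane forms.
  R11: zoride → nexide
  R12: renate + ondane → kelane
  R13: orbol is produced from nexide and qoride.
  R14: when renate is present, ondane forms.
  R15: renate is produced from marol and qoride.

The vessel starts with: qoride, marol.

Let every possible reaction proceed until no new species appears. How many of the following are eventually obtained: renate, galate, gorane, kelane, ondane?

marol and qoride present → renate forms (R15).
renate present → ondane forms (R14).
renate and ondane present → kelane forms (R12).
kelane and marol present → ondate forms (R2).
renate and kelane present → nalol forms (R6).
qoride and ondate present → galate forms (R8).
nalol and kelane present → xanate forms (R3).
xanate and nalol present → gorane forms (R5).
renate: reached.
galate: reached.
gorane: reached.
kelane: reached.
ondane: reached.
All 5 are reached.

5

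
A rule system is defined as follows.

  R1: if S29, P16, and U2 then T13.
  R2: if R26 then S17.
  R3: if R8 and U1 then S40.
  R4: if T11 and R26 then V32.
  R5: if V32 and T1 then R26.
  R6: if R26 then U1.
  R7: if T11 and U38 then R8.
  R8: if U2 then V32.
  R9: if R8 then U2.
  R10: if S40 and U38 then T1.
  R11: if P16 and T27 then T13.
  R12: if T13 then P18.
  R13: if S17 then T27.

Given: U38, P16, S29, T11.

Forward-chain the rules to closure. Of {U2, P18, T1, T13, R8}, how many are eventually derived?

T11 and U38 hold, so R8 follows (R7).
R8 holds, so U2 follows (R9).
From S29, P16, and U2, R1 gives T13.
From T13, R12 gives P18.
U2: reached.
P18: reached.
T1 would need S40 and U38 (R10), but S40 is never established.
T13: reached.
R8: reached.
Reached: U2, P18, T13, and R8 — 4 of the 5.

4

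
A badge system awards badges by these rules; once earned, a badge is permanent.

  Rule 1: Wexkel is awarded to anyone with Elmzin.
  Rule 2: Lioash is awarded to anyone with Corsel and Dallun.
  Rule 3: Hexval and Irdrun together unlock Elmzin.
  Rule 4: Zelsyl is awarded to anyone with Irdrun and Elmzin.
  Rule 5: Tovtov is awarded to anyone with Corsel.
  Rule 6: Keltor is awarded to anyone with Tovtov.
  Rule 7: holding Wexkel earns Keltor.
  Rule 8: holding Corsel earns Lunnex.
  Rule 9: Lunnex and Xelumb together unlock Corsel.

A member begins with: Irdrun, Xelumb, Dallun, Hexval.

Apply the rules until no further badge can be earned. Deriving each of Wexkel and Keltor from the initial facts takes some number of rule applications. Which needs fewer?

Wexkel: With Hexval and Irdrun, Elmzin is earned (Rule 3). With Elmzin, Wexkel is earned (Rule 1). [2 rule applications]
Keltor: With Hexval and Irdrun, Elmzin is earned (Rule 3). With Elmzin, Wexkel is earned (Rule 1). With Wexkel, Keltor is earned (Rule 7). [3 rule applications]
Wexkel needs fewer.

Wexkel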